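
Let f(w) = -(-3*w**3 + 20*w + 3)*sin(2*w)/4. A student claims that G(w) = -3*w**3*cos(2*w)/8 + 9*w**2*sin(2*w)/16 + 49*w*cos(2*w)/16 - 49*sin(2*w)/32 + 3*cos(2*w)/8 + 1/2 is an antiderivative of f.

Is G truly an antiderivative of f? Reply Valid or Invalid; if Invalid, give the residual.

Valid. The derivative of G reproduces f.

d/dw[G] = 3*w**3*sin(2*w)/4 - 5*w*sin(2*w) - 3*sin(2*w)/4
This equals f(w) exactly, so the claim holds.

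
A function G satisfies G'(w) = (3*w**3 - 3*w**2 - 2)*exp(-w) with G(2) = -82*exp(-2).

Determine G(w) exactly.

G(w) = (-3*w**3 - 6*w**2 - 12*w - 10)*exp(-w)

Recognize the product-rule pattern: G'(w) = u'v + uv' with u = -3*w**3 - 6*w**2 - 12*w - 10, v = exp(-w), so integration by parts undoes it.
A general antiderivative is (-3*w**3 - 6*w**2 - 12*w - 10)*exp(-w) + C.
The condition gives C = -82*exp(-2) - (-82*exp(-2)) = 0.
So G(w) = (-3*w**3 - 6*w**2 - 12*w - 10)*exp(-w).
Check: d/dw[(-3*w**3 - 6*w**2 - 12*w - 10)*exp(-w)] = (3*w**3 - 3*w**2 - 2)*exp(-w) = G'(w).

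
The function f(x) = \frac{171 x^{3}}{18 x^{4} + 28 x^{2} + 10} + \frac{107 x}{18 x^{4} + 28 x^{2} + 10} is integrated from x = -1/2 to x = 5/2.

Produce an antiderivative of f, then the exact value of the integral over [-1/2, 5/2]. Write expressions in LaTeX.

Antiderivative: F(x) = \frac{3 \log{\left(3 x^{2} + \frac{5}{3} \right)}}{4} + 4 \log{\left(3 x^{2} + 3 \right)}; value = - 4 \log{\left(\frac{15}{4} \right)} - \frac{3 \log{\left(\frac{29}{12} \right)}}{4} + \frac{3 \log{\left(\frac{245}{12} \right)}}{4} + 4 \log{\left(\frac{87}{4} \right)}

The integrand splits into summands that can be handled one at a time.
F(x) = \frac{3 \log{\left(3 x^{2} + \frac{5}{3} \right)}}{4} + 4 \log{\left(3 x^{2} + 3 \right)} is an antiderivative of f.
Check: d/dx[\frac{3 \log{\left(3 x^{2} + \frac{5}{3} \right)}}{4} + 4 \log{\left(3 x^{2} + 3 \right)}] = \frac{171 x^{3} + 107 x}{18 x^{4} + 28 x^{2} + 10}, which equals f(x).
F(5/2) = \frac{3 \log{\left(\frac{245}{12} \right)}}{4} + 4 \log{\left(\frac{87}{4} \right)}; F(-1/2) = \frac{3 \log{\left(\frac{29}{12} \right)}}{4} + 4 \log{\left(\frac{15}{4} \right)}.
Integral = F(5/2) - F(-1/2) = - 4 \log{\left(\frac{15}{4} \right)} - \frac{3 \log{\left(\frac{29}{12} \right)}}{4} + \frac{3 \log{\left(\frac{245}{12} \right)}}{4} + 4 \log{\left(\frac{87}{4} \right)}.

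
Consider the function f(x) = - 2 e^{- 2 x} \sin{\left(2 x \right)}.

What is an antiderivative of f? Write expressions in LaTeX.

Recover f(x) by differentiating a candidate F(x); any mismatch rules it out.
Check: d/dx[\frac{\left(\sin{\left(2 x \right)} + \cos{\left(2 x \right)}\right) e^{- 2 x}}{2}] = - 2 e^{- 2 x} \sin{\left(2 x \right)} = f(x).

An antiderivative is F(x) = \frac{\left(\sin{\left(2 x \right)} + \cos{\left(2 x \right)}\right) e^{- 2 x}}{2}.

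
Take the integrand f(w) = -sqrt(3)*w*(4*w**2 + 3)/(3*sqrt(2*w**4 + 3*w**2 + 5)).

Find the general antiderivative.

F(w) = -sqrt(2*w**4/3 + w**2 + 5/3) + C

The substitution u = 2*w**4/3 + w**2 + 5/3 works: f is exactly (dF/du)*(du/dw) for that inner function.
Check: d/dw[-sqrt(2*w**4/3 + w**2 + 5/3)] = (-4*sqrt(3)*w**3 - 3*sqrt(3)*w)/(3*sqrt(2*w**4 + 3*w**2 + 5)), which equals f(w).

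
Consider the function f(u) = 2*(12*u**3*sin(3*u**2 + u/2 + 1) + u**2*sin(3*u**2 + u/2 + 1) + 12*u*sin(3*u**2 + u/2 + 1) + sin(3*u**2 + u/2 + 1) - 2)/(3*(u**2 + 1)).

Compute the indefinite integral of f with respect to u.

Any candidate F(u) must reproduce f(u) exactly when differentiated.
Check: d/du[-4*(cos(3*u**2 + u/2 + 1) + atan(u))/3] = (24*u**3*sin(3*u**2 + u/2 + 1) + 2*u**2*sin(3*u**2 + u/2 + 1) + 24*u*sin(3*u**2 + u/2 + 1) + 2*sin(3*u**2 + u/2 + 1) - 4)/(3*u**2 + 3), which equals f(u).

F(u) = -4*(cos(3*u**2 + u/2 + 1) + atan(u))/3 + C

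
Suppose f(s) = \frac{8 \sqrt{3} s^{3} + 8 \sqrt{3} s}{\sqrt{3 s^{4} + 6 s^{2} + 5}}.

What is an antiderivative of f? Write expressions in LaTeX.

The substitution u = s^{4} + 2 s^{2} + \frac{5}{3} works: f is exactly (dF/du)*(du/ds) for that inner function.
Check: d/ds[4 \sqrt{s^{4} + 2 s^{2} + \frac{5}{3}}] = \frac{8 \sqrt{3} s^{3} + 8 \sqrt{3} s}{\sqrt{3 s^{4} + 6 s^{2} + 5}} = f(s).

An antiderivative is F(s) = 4 \sqrt{s^{4} + 2 s^{2} + \frac{5}{3}}.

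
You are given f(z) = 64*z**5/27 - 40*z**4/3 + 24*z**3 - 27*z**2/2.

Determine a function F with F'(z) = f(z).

An antiderivative is F(z) = 32*z**6/81 - 8*z**5/3 + 6*z**4 - 9*z**3/2.

f matches the chain-rule pattern g'(h)*h' with inner function h(z) = -2*z**2/3 + 3*z/2; substituting u = h(z) collapses the integral.
Check: d/dz[32*z**6/81 - 8*z**5/3 + 6*z**4 - 9*z**3/2] = 64*z**5/27 - 40*z**4/3 + 24*z**3 - 27*z**2/2 = f(z).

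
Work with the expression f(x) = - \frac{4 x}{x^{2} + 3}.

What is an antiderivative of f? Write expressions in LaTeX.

The substitution u = x^{2} + 3 works: f is exactly (dF/du)*(du/dx) for that inner function.
Check: d/dx[- 2 \log{\left(x^{2} + 3 \right)}] = - \frac{4 x}{x^{2} + 3} = f(x).

An antiderivative is F(x) = - 2 \log{\left(x^{2} + 3 \right)}.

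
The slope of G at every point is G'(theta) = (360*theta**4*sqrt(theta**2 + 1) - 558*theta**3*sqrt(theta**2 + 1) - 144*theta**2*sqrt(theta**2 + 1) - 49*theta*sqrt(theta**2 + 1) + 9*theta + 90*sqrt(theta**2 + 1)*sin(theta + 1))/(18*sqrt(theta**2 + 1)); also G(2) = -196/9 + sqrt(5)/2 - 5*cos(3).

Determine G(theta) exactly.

G(theta) = 4*theta**5 - 3*theta**4/2 - theta**3 - 5*theta**2/4 - (-5*theta**2 - 2*theta/3)**2/4 + sqrt(theta**2 + 1)/2 - 5*cos(theta + 1) + 1

Recover the given G'(theta) by differentiating a candidate G(theta); any mismatch rules it out.
A general antiderivative is 4*theta**5 - 3*theta**4/2 - theta**3 - 5*theta**2/4 - (-5*theta**2 - 2*theta/3)**2/4 + sqrt(theta**2 + 1)/2 - 5*cos(theta + 1) + C.
The condition gives C = -196/9 + sqrt(5)/2 - 5*cos(3) - (-205/9 + sqrt(5)/2 - 5*cos(3)) = 1.
So G(theta) = 4*theta**5 - 3*theta**4/2 - theta**3 - 5*theta**2/4 - (-5*theta**2 - 2*theta/3)**2/4 + sqrt(theta**2 + 1)/2 - 5*cos(theta + 1) + 1.
Check: d/dtheta[4*theta**5 - 3*theta**4/2 - theta**3 - 5*theta**2/4 - (-5*theta**2 - 2*theta/3)**2/4 + sqrt(theta**2 + 1)/2 - 5*cos(theta + 1) + 1] = (360*theta**4*sqrt(theta**2 + 1) - 558*theta**3*sqrt(theta**2 + 1) - 144*theta**2*sqrt(theta**2 + 1) - 49*theta*sqrt(theta**2 + 1) + 9*theta + 90*sqrt(theta**2 + 1)*sin(theta + 1))/(18*sqrt(theta**2 + 1)) = G'(theta).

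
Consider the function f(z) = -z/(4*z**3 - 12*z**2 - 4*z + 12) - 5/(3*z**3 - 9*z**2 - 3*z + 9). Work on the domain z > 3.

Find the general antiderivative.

F(z) = -(29*log(z - 3) - 46*log(z - 1) + 17*log(z + 1))/96 + C

Factor the denominator (12*(z - 3)*(z - 1)*(z + 1)) and decompose: f = -17/(96*(z + 1)) + 23/(48*(z - 1)) - 29/(96*(z - 3)); each piece integrates to a log, atan, or power term.
Check: d/dz[-(29*log(z - 3) - 46*log(z - 1) + 17*log(z + 1))/96] = (-3*z - 20)/(12*z**3 - 36*z**2 - 12*z + 36), which equals f(z).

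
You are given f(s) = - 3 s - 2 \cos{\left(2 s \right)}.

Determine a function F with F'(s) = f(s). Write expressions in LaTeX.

An antiderivative is F(s) = - \frac{3 s^{2}}{2} - \sin{\left(2 s \right)}.

Integrate term by term and add the pieces.
Check: d/ds[- \frac{3 s^{2}}{2} - \sin{\left(2 s \right)}] = - 3 s - 2 \cos{\left(2 s \right)} = f(s).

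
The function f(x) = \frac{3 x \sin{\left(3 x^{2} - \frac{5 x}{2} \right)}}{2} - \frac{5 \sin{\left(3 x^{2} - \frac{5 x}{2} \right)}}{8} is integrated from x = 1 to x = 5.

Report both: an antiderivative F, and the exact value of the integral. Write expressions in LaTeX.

Antiderivative: F(x) = - \frac{\cos{\left(3 x^{2} - \frac{5 x}{2} \right)}}{4}; value = - \frac{\cos{\left(\frac{125}{2} \right)}}{4} + \frac{\cos{\left(\frac{1}{2} \right)}}{4}

The substitution u = 3 x^{2} - \frac{5 x}{2} works: f is exactly (dF/du)*(du/dx) for that inner function.
F(x) = - \frac{\cos{\left(3 x^{2} - \frac{5 x}{2} \right)}}{4} is an antiderivative of f.
Check: d/dx[- \frac{\cos{\left(3 x^{2} - \frac{5 x}{2} \right)}}{4}] = \frac{3 x \sin{\left(3 x^{2} - \frac{5 x}{2} \right)}}{2} - \frac{5 \sin{\left(3 x^{2} - \frac{5 x}{2} \right)}}{8} = f(x).
F(5) = - \frac{\cos{\left(\frac{125}{2} \right)}}{4}; F(1) = - \frac{\cos{\left(\frac{1}{2} \right)}}{4}.
Integral = F(5) - F(1) = - \frac{\cos{\left(\frac{125}{2} \right)}}{4} + \frac{\cos{\left(\frac{1}{2} \right)}}{4}.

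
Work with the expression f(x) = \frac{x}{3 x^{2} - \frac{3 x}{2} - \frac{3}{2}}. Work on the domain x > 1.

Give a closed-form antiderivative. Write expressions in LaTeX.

Factor the denominator (3 \left(x - 1\right) \left(2 x + 1\right)) and decompose: f = \frac{2}{9 \left(2 x + 1\right)} + \frac{2}{9 \left(x - 1\right)}; each piece integrates to a log, atan, or power term.
Check: d/dx[\frac{2 \log{\left(x - 1 \right)} + \log{\left(x + \frac{1}{2} \right)}}{9}] = \frac{2 x}{6 x^{2} - 3 x - 3}, which equals f(x).

An antiderivative is F(x) = \frac{2 \log{\left(x - 1 \right)} + \log{\left(x + \frac{1}{2} \right)}}{9}.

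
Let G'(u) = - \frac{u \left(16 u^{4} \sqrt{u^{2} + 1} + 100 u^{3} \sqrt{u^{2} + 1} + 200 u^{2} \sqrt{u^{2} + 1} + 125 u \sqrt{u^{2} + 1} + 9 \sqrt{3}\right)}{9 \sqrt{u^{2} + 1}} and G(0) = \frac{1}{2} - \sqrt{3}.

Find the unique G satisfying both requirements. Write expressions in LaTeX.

Whatever form G(u) takes, its d/du must return the stated G'(u).
A general antiderivative is - \left(\frac{2 u^{2}}{3} + \frac{5 u}{3}\right)^{3} - \sqrt{3 u^{2} + 3} + C.
The condition gives C = \frac{1}{2} - \sqrt{3} - (- \sqrt{3}) = \frac{1}{2}.
So G(u) = - \frac{16 u^{6} + 120 u^{5} + 300 u^{4} + 250 u^{3} + 54 \sqrt{3} \sqrt{u^{2} + 1} - 27}{54}.
Check: d/du[- \frac{16 u^{6} + 120 u^{5} + 300 u^{4} + 250 u^{3} + 54 \sqrt{3} \sqrt{u^{2} + 1} - 27}{54}] = \frac{- 16 u^{5} \sqrt{u^{2} + 1} - 100 u^{4} \sqrt{u^{2} + 1} - 200 u^{3} \sqrt{u^{2} + 1} - 125 u^{2} \sqrt{u^{2} + 1} - 9 \sqrt{3} u}{9 \sqrt{u^{2} + 1}}, which equals G'(u).

G(u) = - \frac{16 u^{6} + 120 u^{5} + 300 u^{4} + 250 u^{3} + 54 \sqrt{3} \sqrt{u^{2} + 1} - 27}{54}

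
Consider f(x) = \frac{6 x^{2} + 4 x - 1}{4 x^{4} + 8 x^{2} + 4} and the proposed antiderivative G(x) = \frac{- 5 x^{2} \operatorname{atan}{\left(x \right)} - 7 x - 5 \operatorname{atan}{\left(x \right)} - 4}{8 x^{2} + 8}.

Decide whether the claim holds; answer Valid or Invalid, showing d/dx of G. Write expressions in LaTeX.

d/dx[G] = \frac{x^{2} + 4 x - 6}{4 x^{4} + 8 x^{2} + 4}
d/dx[G] - f(x) = - \frac{5}{4 x^{2} + 4} != 0.

Invalid: d/dx[G] - f = - \frac{5}{4 x^{2} + 4}, which is not 0.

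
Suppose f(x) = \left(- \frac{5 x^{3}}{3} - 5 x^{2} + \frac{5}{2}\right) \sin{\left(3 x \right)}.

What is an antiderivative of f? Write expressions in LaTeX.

An antiderivative is F(x) = \frac{5 \left(18 x^{3} \cos{\left(3 x \right)} - 18 x^{2} \sin{\left(3 x \right)} + 54 x^{2} \cos{\left(3 x \right)} - 36 x \sin{\left(3 x \right)} - 12 x \cos{\left(3 x \right)} + 4 \sin{\left(3 x \right)} - 39 \cos{\left(3 x \right)}\right)}{162}.

An antiderivative F(x) passes only if d/dx[F] lands on f(x) exactly.
Check: d/dx[\frac{5 \left(18 x^{3} \cos{\left(3 x \right)} - 18 x^{2} \sin{\left(3 x \right)} + 54 x^{2} \cos{\left(3 x \right)} - 36 x \sin{\left(3 x \right)} - 12 x \cos{\left(3 x \right)} + 4 \sin{\left(3 x \right)} - 39 \cos{\left(3 x \right)}\right)}{162}] = - \frac{5 x^{3} \sin{\left(3 x \right)}}{3} - 5 x^{2} \sin{\left(3 x \right)} + \frac{5 \sin{\left(3 x \right)}}{2}, which equals f(x).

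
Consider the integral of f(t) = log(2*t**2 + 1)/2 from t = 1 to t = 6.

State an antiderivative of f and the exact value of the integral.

Differentiate the proposed F(t) back; it has to land on f(t) exactly.
F(t) = t*log(2*t**2 + 1)/2 - t + sqrt(2)*atan(sqrt(2)*t)/2 is an antiderivative of f.
Check: d/dt[t*log(2*t**2 + 1)/2 - t + sqrt(2)*atan(sqrt(2)*t)/2] = log(2*t**2 + 1)/2 = f(t).
F(6) = -6 + sqrt(2)*atan(6*sqrt(2))/2 + 3*log(73); F(1) = -1 + log(3)/2 + sqrt(2)*atan(sqrt(2))/2.
Integral = F(6) - F(1) = -5 - sqrt(2)*atan(sqrt(2))/2 - log(3)/2 + sqrt(2)*atan(6*sqrt(2))/2 + 3*log(73).

Antiderivative: F(t) = t*log(2*t**2 + 1)/2 - t + sqrt(2)*atan(sqrt(2)*t)/2; value = -5 - sqrt(2)*atan(sqrt(2))/2 - log(3)/2 + sqrt(2)*atan(6*sqrt(2))/2 + 3*log(73)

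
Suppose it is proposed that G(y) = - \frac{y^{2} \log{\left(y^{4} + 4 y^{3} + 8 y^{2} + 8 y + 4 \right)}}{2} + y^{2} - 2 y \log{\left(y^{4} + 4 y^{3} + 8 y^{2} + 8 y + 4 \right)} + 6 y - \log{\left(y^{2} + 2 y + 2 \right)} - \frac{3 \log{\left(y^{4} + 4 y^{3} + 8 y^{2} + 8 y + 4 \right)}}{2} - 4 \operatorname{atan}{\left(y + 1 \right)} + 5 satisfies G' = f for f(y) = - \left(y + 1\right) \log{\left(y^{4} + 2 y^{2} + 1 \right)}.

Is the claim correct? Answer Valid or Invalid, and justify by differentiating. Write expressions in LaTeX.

Invalid: d/dy[G] - f = y \log{\left(y^{4} + 2 y^{2} + 1 \right)} - y \log{\left(y^{4} + 4 y^{3} + 8 y^{2} + 8 y + 4 \right)} + \log{\left(y^{4} + 2 y^{2} + 1 \right)} - 2 \log{\left(y^{4} + 4 y^{3} + 8 y^{2} + 8 y + 4 \right)}, which is not 0.

d/dy[G] = - y \log{\left(y^{4} + 4 y^{3} + 8 y^{2} + 8 y + 4 \right)} - 2 \log{\left(y^{4} + 4 y^{3} + 8 y^{2} + 8 y + 4 \right)}
d/dy[G] - f(y) = y \log{\left(y^{4} + 2 y^{2} + 1 \right)} - y \log{\left(y^{4} + 4 y^{3} + 8 y^{2} + 8 y + 4 \right)} + \log{\left(y^{4} + 2 y^{2} + 1 \right)} - 2 \log{\left(y^{4} + 4 y^{3} + 8 y^{2} + 8 y + 4 \right)} != 0.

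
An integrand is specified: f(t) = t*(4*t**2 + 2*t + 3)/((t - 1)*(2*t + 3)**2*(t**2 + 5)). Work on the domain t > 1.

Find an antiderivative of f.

An antiderivative is F(t) = 3*log(t - 1)/50 - 3774*log(t + 3/2)/21025 + 201*log(t**2 + 5)/3364 + 163*sqrt(5)*atan(sqrt(5)*t/5)/1682 - 54/(290*t + 435).

The denominator factors as (t - 1)*(2*t + 3)**2*(t**2 + 5); partial fractions split f into directly integrable pieces: (201*t + 815)/(1682*(t**2 + 5)) - 7548/(21025*(2*t + 3)) + 108/(145*(2*t + 3)**2) + 3/(50*(t - 1)).
Check: d/dt[3*log(t - 1)/50 - 3774*log(t + 3/2)/21025 + 201*log(t**2 + 5)/3364 + 163*sqrt(5)*atan(sqrt(5)*t/5)/1682 - 54/(290*t + 435)] = (4*t**3 + 2*t**2 + 3*t)/(4*t**5 + 8*t**4 + 17*t**3 + 31*t**2 - 15*t - 45), which equals f(t).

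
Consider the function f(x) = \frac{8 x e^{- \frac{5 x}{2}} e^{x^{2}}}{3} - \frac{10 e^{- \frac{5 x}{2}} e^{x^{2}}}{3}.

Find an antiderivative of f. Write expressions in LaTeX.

The substitution u = x^{2} - \frac{5 x}{2} works: f is exactly (dF/du)*(du/dx) for that inner function.
Check: d/dx[\frac{4 e^{x^{2} - \frac{5 x}{2}}}{3}] = \frac{8 x e^{- \frac{5 x}{2}} e^{x^{2}}}{3} - \frac{10 e^{- \frac{5 x}{2}} e^{x^{2}}}{3} = f(x).

An antiderivative is F(x) = \frac{4 e^{x^{2} - \frac{5 x}{2}}}{3}.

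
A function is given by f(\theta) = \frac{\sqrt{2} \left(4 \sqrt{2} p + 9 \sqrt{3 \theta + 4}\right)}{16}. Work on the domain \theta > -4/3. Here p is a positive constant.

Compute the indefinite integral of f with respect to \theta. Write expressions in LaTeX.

For F(\theta) to be correct the identity F'(\theta) - f(\theta) = 0 must hold.
Check: d/d\theta[\frac{p \theta}{2} + \frac{\left(\frac{3 \theta}{2} + 2\right)^{\frac{3}{2}}}{2}] = \frac{\sqrt{2} \left(4 \sqrt{2} p + 9 \sqrt{3 \theta + 4}\right)}{16} = f(\theta).

F(\theta) = \frac{p \theta}{2} + \frac{\left(\frac{3 \theta}{2} + 2\right)^{\frac{3}{2}}}{2} + C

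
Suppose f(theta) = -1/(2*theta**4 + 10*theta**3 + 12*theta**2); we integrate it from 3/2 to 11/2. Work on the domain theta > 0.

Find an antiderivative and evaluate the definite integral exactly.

Antiderivative: F(theta) = (5*theta*log(theta) - 9*theta*log(theta + 2) + 4*theta*log(theta + 3) + 6)/(72*theta); value = -log(15/2)/8 - log(9/2)/18 - 4/99 - 5*log(3/2)/72 + 5*log(11/2)/72 + log(17/2)/18 + log(7/2)/8

The denominator factors as 2*theta**2*(theta + 2)*(theta + 3); partial fractions split f into directly integrable pieces: 1/(18*(theta + 3)) - 1/(8*(theta + 2)) + 5/(72*theta) - 1/(12*theta**2).
F(theta) = (5*theta*log(theta) - 9*theta*log(theta + 2) + 4*theta*log(theta + 3) + 6)/(72*theta) is an antiderivative of f.
Check: d/dtheta[(5*theta*log(theta) - 9*theta*log(theta + 2) + 4*theta*log(theta + 3) + 6)/(72*theta)] = -1/(2*theta**4 + 10*theta**3 + 12*theta**2) = f(theta).
F(11/2) = -log(15/2)/8 + 1/66 + 5*log(11/2)/72 + log(17/2)/18; F(3/2) = -log(7/2)/8 + 5*log(3/2)/72 + 1/18 + log(9/2)/18.
Integral = F(11/2) - F(3/2) = -log(15/2)/8 - log(9/2)/18 - 4/99 - 5*log(3/2)/72 + 5*log(11/2)/72 + log(17/2)/18 + log(7/2)/8.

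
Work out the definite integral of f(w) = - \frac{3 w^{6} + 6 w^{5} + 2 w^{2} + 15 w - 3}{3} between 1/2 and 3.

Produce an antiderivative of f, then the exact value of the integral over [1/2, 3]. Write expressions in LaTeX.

Antiderivative: F(w) = - \frac{w^{7}}{7} - \frac{w^{6}}{3} - \frac{2 w^{3}}{9} - \frac{5 w^{2}}{2} + w; value = - \frac{4683325}{8064}

Check any antiderivative F(w) by computing F'(w) and comparing it with f(w).
F(w) = - \frac{w^{7}}{7} - \frac{w^{6}}{3} - \frac{2 w^{3}}{9} - \frac{5 w^{2}}{2} + w is an antiderivative of f.
Check: d/dw[- \frac{w^{7}}{7} - \frac{w^{6}}{3} - \frac{2 w^{3}}{9} - \frac{5 w^{2}}{2} + w] = - w^{6} - 2 w^{5} - \frac{2 w^{2}}{3} - 5 w + 1, which equals f(w).
F(3) = - \frac{8133}{14}; F(1/2) = - \frac{1283}{8064}.
Integral = F(3) - F(1/2) = - \frac{4683325}{8064}.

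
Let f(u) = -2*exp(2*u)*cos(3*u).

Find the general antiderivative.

An antiderivative F(u) passes only if d/du[F] lands on f(u) exactly.
Check: d/du[-6*exp(2*u)*sin(3*u)/13 - 4*exp(2*u)*cos(3*u)/13] = -2*exp(2*u)*cos(3*u) = f(u).

F(u) = -6*exp(2*u)*sin(3*u)/13 - 4*exp(2*u)*cos(3*u)/13 + C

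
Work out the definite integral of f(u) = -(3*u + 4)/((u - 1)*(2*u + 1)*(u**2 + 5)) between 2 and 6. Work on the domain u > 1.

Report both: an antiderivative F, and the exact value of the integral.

The denominator factors as (u - 1)*(2*u + 1)*(u**2 + 5); partial fractions split f into directly integrable pieces: (29*u + 59)/(126*(u**2 + 5)) + 20/(63*(2*u + 1)) - 7/(18*(u - 1)).
F(u) = (-490*log(u - 1) + 200*log(u + 1/2) + 145*log(u**2 + 5) + 118*sqrt(5)*atan(sqrt(5)*u/5))/1260 is an antiderivative of f.
Check: d/du[(-490*log(u - 1) + 200*log(u + 1/2) + 145*log(u**2 + 5) + 118*sqrt(5)*atan(sqrt(5)*u/5))/1260] = (-3*u - 4)/(2*u**4 - u**3 + 9*u**2 - 5*u - 5), which equals f(u).
F(6) = -7*log(5)/18 + 59*sqrt(5)*atan(6*sqrt(5)/5)/630 + 10*log(13/2)/63 + 29*log(41)/252; F(2) = 10*log(5/2)/63 + 59*sqrt(5)*atan(2*sqrt(5)/5)/630 + 29*log(9)/252.
Integral = F(6) - F(2) = -7*log(5)/18 - 29*log(9)/252 - 59*sqrt(5)*atan(2*sqrt(5)/5)/630 - 10*log(5/2)/63 + 59*sqrt(5)*atan(6*sqrt(5)/5)/630 + 10*log(13/2)/63 + 29*log(41)/252.

Antiderivative: F(u) = (-490*log(u - 1) + 200*log(u + 1/2) + 145*log(u**2 + 5) + 118*sqrt(5)*atan(sqrt(5)*u/5))/1260; value = -7*log(5)/18 - 29*log(9)/252 - 59*sqrt(5)*atan(2*sqrt(5)/5)/630 - 10*log(5/2)/63 + 59*sqrt(5)*atan(6*sqrt(5)/5)/630 + 10*log(13/2)/63 + 29*log(41)/252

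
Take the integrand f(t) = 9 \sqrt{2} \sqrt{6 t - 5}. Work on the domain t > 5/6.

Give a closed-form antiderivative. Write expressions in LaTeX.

A candidate is checked by its d/dt: the result must match f(t).
Check: d/dt[\sqrt{2} \left(6 t - 5\right)^{\frac{3}{2}}] = 9 \sqrt{2} \sqrt{6 t - 5} = f(t).

An antiderivative is F(t) = \sqrt{2} \left(6 t - 5\right)^{\frac{3}{2}}.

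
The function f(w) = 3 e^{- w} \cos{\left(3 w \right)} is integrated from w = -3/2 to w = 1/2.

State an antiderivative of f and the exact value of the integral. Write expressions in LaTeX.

Antiderivative: F(w) = \frac{\left(9 \sin{\left(3 w \right)} - 3 \cos{\left(3 w \right)}\right) e^{- w}}{10}; value = \frac{9 e^{\frac{3}{2}} \sin{\left(\frac{9}{2} \right)}}{10} + \frac{3 e^{\frac{3}{2}} \cos{\left(\frac{9}{2} \right)}}{10} - \frac{3 \cos{\left(\frac{3}{2} \right)}}{10 e^{\frac{1}{2}}} + \frac{9 \sin{\left(\frac{3}{2} \right)}}{10 e^{\frac{1}{2}}}

For F(w) to be correct the identity F'(w) - f(w) = 0 must hold.
F(w) = \frac{\left(9 \sin{\left(3 w \right)} - 3 \cos{\left(3 w \right)}\right) e^{- w}}{10} is an antiderivative of f.
Check: d/dw[\frac{\left(9 \sin{\left(3 w \right)} - 3 \cos{\left(3 w \right)}\right) e^{- w}}{10}] = 3 e^{- w} \cos{\left(3 w \right)} = f(w).
F(1/2) = - \frac{3 \cos{\left(\frac{3}{2} \right)}}{10 e^{\frac{1}{2}}} + \frac{9 \sin{\left(\frac{3}{2} \right)}}{10 e^{\frac{1}{2}}}; F(-3/2) = - \frac{3 e^{\frac{3}{2}} \cos{\left(\frac{9}{2} \right)}}{10} - \frac{9 e^{\frac{3}{2}} \sin{\left(\frac{9}{2} \right)}}{10}.
Integral = F(1/2) - F(-3/2) = \frac{9 e^{\frac{3}{2}} \sin{\left(\frac{9}{2} \right)}}{10} + \frac{3 e^{\frac{3}{2}} \cos{\left(\frac{9}{2} \right)}}{10} - \frac{3 \cos{\left(\frac{3}{2} \right)}}{10 e^{\frac{1}{2}}} + \frac{9 \sin{\left(\frac{3}{2} \right)}}{10 e^{\frac{1}{2}}}.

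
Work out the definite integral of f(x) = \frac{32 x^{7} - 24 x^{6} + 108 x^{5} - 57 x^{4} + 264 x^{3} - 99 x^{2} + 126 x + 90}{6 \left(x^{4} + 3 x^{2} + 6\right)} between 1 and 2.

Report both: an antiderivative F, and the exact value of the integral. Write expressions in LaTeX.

Check any antiderivative F(x) by computing F'(x) and comparing it with f(x).
F(x) = \frac{4 x^{4}}{3} - \frac{4 x^{3}}{3} + x^{2} + \frac{5 x}{2} + \frac{3 \log{\left(\frac{x^{4}}{3} + x^{2} + 2 \right)}}{2} is an antiderivative of f.
Check: d/dx[\frac{4 x^{4}}{3} - \frac{4 x^{3}}{3} + x^{2} + \frac{5 x}{2} + \frac{3 \log{\left(\frac{x^{4}}{3} + x^{2} + 2 \right)}}{2}] = \frac{32 x^{7} - 24 x^{6} + 108 x^{5} - 57 x^{4} + 264 x^{3} - 99 x^{2} + 126 x + 90}{6 x^{4} + 18 x^{2} + 36}, which equals f(x).
F(2) = \frac{3 \log{\left(\frac{34}{3} \right)}}{2} + \frac{59}{3}; F(1) = \frac{3 \log{\left(\frac{10}{3} \right)}}{2} + \frac{7}{2}.
Integral = F(2) - F(1) = - \frac{3 \log{\left(\frac{10}{3} \right)}}{2} + \frac{3 \log{\left(\frac{34}{3} \right)}}{2} + \frac{97}{6}.

Antiderivative: F(x) = \frac{4 x^{4}}{3} - \frac{4 x^{3}}{3} + x^{2} + \frac{5 x}{2} + \frac{3 \log{\left(\frac{x^{4}}{3} + x^{2} + 2 \right)}}{2}; value = - \frac{3 \log{\left(\frac{10}{3} \right)}}{2} + \frac{3 \log{\left(\frac{34}{3} \right)}}{2} + \frac{97}{6}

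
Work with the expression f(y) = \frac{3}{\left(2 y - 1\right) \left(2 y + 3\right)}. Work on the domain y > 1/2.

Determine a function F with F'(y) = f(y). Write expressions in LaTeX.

An antiderivative is F(y) = - \frac{3 \left(- \log{\left(y - \frac{1}{2} \right)} + \log{\left(y + \frac{3}{2} \right)}\right)}{8}.

Factor the denominator (\left(2 y - 1\right) \left(2 y + 3\right)) and decompose: f = - \frac{3}{4 \left(2 y + 3\right)} + \frac{3}{4 \left(2 y - 1\right)}; each piece integrates to a log, atan, or power term.
Check: d/dy[- \frac{3 \left(- \log{\left(y - \frac{1}{2} \right)} + \log{\left(y + \frac{3}{2} \right)}\right)}{8}] = \frac{3}{4 y^{2} + 4 y - 3}, which equals f(y).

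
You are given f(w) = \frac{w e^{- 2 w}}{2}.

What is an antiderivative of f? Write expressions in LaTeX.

An antiderivative is F(w) = - \frac{w e^{- 2 w}}{4} - \frac{e^{- 2 w}}{8}.

f has the shape u'v + uv' for u = - \frac{w}{4} - \frac{1}{8} and v = e^{- 2 w} — it is the derivative of the product u*v.
Check: d/dw[- \frac{w e^{- 2 w}}{4} - \frac{e^{- 2 w}}{8}] = \frac{w e^{- 2 w}}{2} = f(w).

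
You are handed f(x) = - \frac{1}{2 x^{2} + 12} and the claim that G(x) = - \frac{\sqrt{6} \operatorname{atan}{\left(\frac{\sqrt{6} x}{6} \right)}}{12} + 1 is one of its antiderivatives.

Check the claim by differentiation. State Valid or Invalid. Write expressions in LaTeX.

Valid - the claim checks out under differentiation.

d/dx[G] = - \frac{1}{2 x^{2} + 12}
This equals f(x) exactly, so the claim holds.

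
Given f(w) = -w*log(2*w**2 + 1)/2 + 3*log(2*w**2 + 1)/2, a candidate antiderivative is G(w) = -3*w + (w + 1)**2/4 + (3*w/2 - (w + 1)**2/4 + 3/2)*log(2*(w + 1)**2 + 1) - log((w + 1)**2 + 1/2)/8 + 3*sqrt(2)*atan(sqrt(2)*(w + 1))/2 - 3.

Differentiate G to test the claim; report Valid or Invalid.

Invalid: d/dw[G] - f = w*log(2*w**2 + 1)/2 - w*log(2*w**2 + 4*w + 3)/2 - 3*log(2*w**2 + 1)/2 + log(2*w**2 + 4*w + 3), which is not 0.

d/dw[G] = -w*log(2*w**2 + 4*w + 3)/2 + log(2*w**2 + 4*w + 3)
d/dw[G] - f(w) = w*log(2*w**2 + 1)/2 - w*log(2*w**2 + 4*w + 3)/2 - 3*log(2*w**2 + 1)/2 + log(2*w**2 + 4*w + 3) != 0.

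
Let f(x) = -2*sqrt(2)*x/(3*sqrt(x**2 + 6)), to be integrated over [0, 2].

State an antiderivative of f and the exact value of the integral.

The substitution u = x**2/2 + 3 works: f is exactly (dF/du)*(du/dx) for that inner function.
F(x) = -2*sqrt(2)*sqrt(x**2 + 6)/3 is an antiderivative of f.
Check: d/dx[-2*sqrt(2)*sqrt(x**2 + 6)/3] = -2*sqrt(2)*x/(3*sqrt(x**2 + 6)) = f(x).
F(2) = -4*sqrt(5)/3; F(0) = -4*sqrt(3)/3.
Integral = F(2) - F(0) = -4*sqrt(5)/3 + 4*sqrt(3)/3.

Antiderivative: F(x) = -2*sqrt(2)*sqrt(x**2 + 6)/3; value = -4*sqrt(5)/3 + 4*sqrt(3)/3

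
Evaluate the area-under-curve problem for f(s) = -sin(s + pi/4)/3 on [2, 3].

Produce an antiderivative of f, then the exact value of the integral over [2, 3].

Antiderivative: F(s) = cos(s + pi/4)/3; value = cos(pi/4 + 3)/3 - cos(pi/4 + 2)/3

Whatever form F(s) takes, F'(s) = f(s) is non-negotiable.
F(s) = cos(s + pi/4)/3 is an antiderivative of f.
Check: d/ds[cos(s + pi/4)/3] = -sin(s + pi/4)/3 = f(s).
F(3) = cos(pi/4 + 3)/3; F(2) = cos(pi/4 + 2)/3.
Integral = F(3) - F(2) = cos(pi/4 + 3)/3 - cos(pi/4 + 2)/3.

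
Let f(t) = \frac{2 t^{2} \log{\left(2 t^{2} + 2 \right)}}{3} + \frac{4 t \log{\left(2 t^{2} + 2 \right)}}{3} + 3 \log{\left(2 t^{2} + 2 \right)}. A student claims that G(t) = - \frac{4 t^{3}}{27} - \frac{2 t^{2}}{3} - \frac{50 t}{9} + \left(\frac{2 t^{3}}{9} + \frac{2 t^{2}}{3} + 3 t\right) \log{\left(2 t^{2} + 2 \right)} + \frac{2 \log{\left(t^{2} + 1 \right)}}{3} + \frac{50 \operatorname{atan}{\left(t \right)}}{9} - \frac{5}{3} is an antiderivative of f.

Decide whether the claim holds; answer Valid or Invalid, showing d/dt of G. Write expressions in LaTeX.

Valid - differentiating G returns exactly f.

d/dt[G] = \frac{2 t^{2} \log{\left(t^{2} + 1 \right)}}{3} + \frac{2 t^{2} \log{\left(2 \right)}}{3} + \frac{4 t \log{\left(t^{2} + 1 \right)}}{3} + \frac{4 t \log{\left(2 \right)}}{3} + 3 \log{\left(t^{2} + 1 \right)} + 3 \log{\left(2 \right)}
This equals f(t) exactly, so the claim holds.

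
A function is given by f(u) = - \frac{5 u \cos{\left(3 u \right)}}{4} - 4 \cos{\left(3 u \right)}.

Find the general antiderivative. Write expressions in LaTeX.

F(u) = - \frac{5 u \sin{\left(3 u \right)}}{12} - \frac{4 \sin{\left(3 u \right)}}{3} - \frac{5 \cos{\left(3 u \right)}}{36} + C

The integrand splits into summands that can be handled one at a time.
Check: d/du[- \frac{5 u \sin{\left(3 u \right)}}{12} - \frac{4 \sin{\left(3 u \right)}}{3} - \frac{5 \cos{\left(3 u \right)}}{36}] = - \frac{5 u \cos{\left(3 u \right)}}{4} - 4 \cos{\left(3 u \right)} = f(u).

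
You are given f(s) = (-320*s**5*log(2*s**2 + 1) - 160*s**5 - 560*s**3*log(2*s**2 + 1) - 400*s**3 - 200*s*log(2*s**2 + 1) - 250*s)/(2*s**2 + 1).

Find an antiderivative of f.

An antiderivative is F(s) = -40*s**4*log(2*s**2 + 1) - 100*s**2*log(2*s**2 + 1) - 125*log(2*s**2 + 1)/2.

f has the shape u'v + uv' for u = -5*(4*s**2 + 5)**2/2 and v = log(2*s**2 + 1) — it is the derivative of the product u*v.
Check: d/ds[-40*s**4*log(2*s**2 + 1) - 100*s**2*log(2*s**2 + 1) - 125*log(2*s**2 + 1)/2] = (-320*s**5*log(2*s**2 + 1) - 160*s**5 - 560*s**3*log(2*s**2 + 1) - 400*s**3 - 200*s*log(2*s**2 + 1) - 250*s)/(2*s**2 + 1) = f(s).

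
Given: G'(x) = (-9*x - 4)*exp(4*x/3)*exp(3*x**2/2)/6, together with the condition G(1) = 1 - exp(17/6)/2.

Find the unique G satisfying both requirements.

G(x) = -exp(4*x/3)*exp(3*x**2/2)/2 + 1

The substitution u = 3*x**2/2 + 4*x/3 works: G'(x) is exactly (dG/du)*(du/dx) for that inner function.
A general antiderivative is -exp(3*x**2/2 + 4*x/3)/2 + C.
The condition gives C = 1 - exp(17/6)/2 - (-exp(17/6)/2) = 1.
So G(x) = -exp(4*x/3)*exp(3*x**2/2)/2 + 1.
Check: d/dx[-exp(4*x/3)*exp(3*x**2/2)/2 + 1] = -3*x*exp(4*x/3)*exp(3*x**2/2)/2 - 2*exp(4*x/3)*exp(3*x**2/2)/3, which equals G'(x).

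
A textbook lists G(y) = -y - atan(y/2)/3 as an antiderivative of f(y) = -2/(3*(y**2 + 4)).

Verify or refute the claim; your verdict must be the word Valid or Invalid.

d/dy[G] = (-3*y**2 - 14)/(3*y**2 + 12)
d/dy[G] - f(y) = -1 != 0.

Invalid: d/dy[G] - f = -1, which is not 0.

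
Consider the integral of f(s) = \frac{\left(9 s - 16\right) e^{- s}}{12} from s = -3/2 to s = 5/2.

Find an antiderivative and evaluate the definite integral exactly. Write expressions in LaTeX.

Antiderivative: F(s) = \frac{\left(7 - 9 s\right) e^{- s}}{12}; value = - \frac{41 e^{\frac{3}{2}}}{24} - \frac{31}{24 e^{\frac{5}{2}}}

f has the shape u'v + uv' for u = \frac{7}{12} - \frac{3 s}{4} and v = e^{- s} — it is the derivative of the product u*v.
F(s) = \frac{\left(7 - 9 s\right) e^{- s}}{12} is an antiderivative of f.
Check: d/ds[\frac{\left(7 - 9 s\right) e^{- s}}{12}] = \frac{\left(9 s - 16\right) e^{- s}}{12} = f(s).
F(5/2) = - \frac{31}{24 e^{\frac{5}{2}}}; F(-3/2) = \frac{41 e^{\frac{3}{2}}}{24}.
Integral = F(5/2) - F(-3/2) = - \frac{41 e^{\frac{3}{2}}}{24} - \frac{31}{24 e^{\frac{5}{2}}}.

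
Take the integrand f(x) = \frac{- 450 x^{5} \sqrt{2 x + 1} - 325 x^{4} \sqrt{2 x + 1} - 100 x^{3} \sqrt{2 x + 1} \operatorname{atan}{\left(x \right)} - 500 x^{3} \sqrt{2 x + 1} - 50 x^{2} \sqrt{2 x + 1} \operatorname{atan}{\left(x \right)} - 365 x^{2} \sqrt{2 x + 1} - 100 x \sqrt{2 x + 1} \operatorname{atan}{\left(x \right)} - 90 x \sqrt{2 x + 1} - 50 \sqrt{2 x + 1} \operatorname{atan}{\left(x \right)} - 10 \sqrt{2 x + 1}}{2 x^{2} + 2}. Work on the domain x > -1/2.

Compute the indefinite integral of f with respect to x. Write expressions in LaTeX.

f has the shape u'v + uv' for u = 5 \left(2 x + 1\right)^{\frac{5}{2}} and v = - \frac{5 x^{2}}{2} - \operatorname{atan}{\left(x \right)} — it is the derivative of the product u*v.
Check: d/dx[- \frac{5 \left(2 x + 1\right)^{\frac{5}{2}} \left(5 x^{2} + 2 \operatorname{atan}{\left(x \right)}\right)}{2}] = \frac{- 450 x^{5} \sqrt{2 x + 1} - 325 x^{4} \sqrt{2 x + 1} - 100 x^{3} \sqrt{2 x + 1} \operatorname{atan}{\left(x \right)} - 500 x^{3} \sqrt{2 x + 1} - 50 x^{2} \sqrt{2 x + 1} \operatorname{atan}{\left(x \right)} - 365 x^{2} \sqrt{2 x + 1} - 100 x \sqrt{2 x + 1} \operatorname{atan}{\left(x \right)} - 90 x \sqrt{2 x + 1} - 50 \sqrt{2 x + 1} \operatorname{atan}{\left(x \right)} - 10 \sqrt{2 x + 1}}{2 x^{2} + 2} = f(x).

F(x) = - \frac{5 \left(2 x + 1\right)^{\frac{5}{2}} \left(5 x^{2} + 2 \operatorname{atan}{\left(x \right)}\right)}{2} + C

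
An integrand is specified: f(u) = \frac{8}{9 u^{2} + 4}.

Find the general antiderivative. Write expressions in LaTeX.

F(u) = \frac{4 \operatorname{atan}{\left(\frac{3 u}{2} \right)}}{3} + C

Any candidate F(u) must reproduce f(u) exactly when differentiated.
Check: d/du[\frac{4 \operatorname{atan}{\left(\frac{3 u}{2} \right)}}{3}] = \frac{8}{9 u^{2} + 4} = f(u).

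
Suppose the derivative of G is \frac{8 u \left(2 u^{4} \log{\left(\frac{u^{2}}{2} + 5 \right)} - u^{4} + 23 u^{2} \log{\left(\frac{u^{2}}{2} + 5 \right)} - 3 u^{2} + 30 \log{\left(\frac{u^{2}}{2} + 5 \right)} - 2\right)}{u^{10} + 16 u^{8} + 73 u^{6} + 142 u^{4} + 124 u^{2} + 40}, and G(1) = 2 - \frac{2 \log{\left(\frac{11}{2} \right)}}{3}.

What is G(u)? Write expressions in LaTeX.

G(u) = \frac{2 \left(u^{4} + 3 u^{2} - 2 \log{\left(\frac{u^{2}}{2} + 5 \right)} + 2\right)}{u^{4} + 3 u^{2} + 2}

G'(u) has the shape v'r + vr' for v = - \frac{2}{\frac{u^{4}}{2} + \frac{3 u^{2}}{2} + 1} and r = \log{\left(\frac{u^{2}}{2} + 5 \right)} — it is the derivative of the product v*r.
A general antiderivative is - \frac{2 \log{\left(\frac{u^{2}}{2} + 5 \right)}}{\frac{u^{4}}{2} + \frac{3 u^{2}}{2} + 1} + C.
The condition gives C = 2 - \frac{2 \log{\left(\frac{11}{2} \right)}}{3} - (- \frac{2 \log{\left(\frac{11}{2} \right)}}{3}) = 2.
So G(u) = \frac{2 \left(u^{4} + 3 u^{2} - 2 \log{\left(\frac{u^{2}}{2} + 5 \right)} + 2\right)}{u^{4} + 3 u^{2} + 2}.
Check: d/du[\frac{2 \left(u^{4} + 3 u^{2} - 2 \log{\left(\frac{u^{2}}{2} + 5 \right)} + 2\right)}{u^{4} + 3 u^{2} + 2}] = \frac{16 u^{5} \log{\left(\frac{u^{2}}{2} + 5 \right)} - 8 u^{5} + 184 u^{3} \log{\left(\frac{u^{2}}{2} + 5 \right)} - 24 u^{3} + 240 u \log{\left(\frac{u^{2}}{2} + 5 \right)} - 16 u}{u^{10} + 16 u^{8} + 73 u^{6} + 142 u^{4} + 124 u^{2} + 40}, which equals G'(u).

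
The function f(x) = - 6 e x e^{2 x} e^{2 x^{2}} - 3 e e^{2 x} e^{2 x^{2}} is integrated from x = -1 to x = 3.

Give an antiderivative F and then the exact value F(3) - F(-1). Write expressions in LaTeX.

The substitution u = 2 x^{2} + 2 x + 1 works: f is exactly (dF/du)*(du/dx) for that inner function.
F(x) = - \frac{3 e e^{2 x} e^{2 x^{2}}}{2} is an antiderivative of f.
Check: d/dx[- \frac{3 e e^{2 x} e^{2 x^{2}}}{2}] = - 6 e x e^{2 x} e^{2 x^{2}} - 3 e e^{2 x} e^{2 x^{2}} = f(x).
F(3) = - \frac{3 e^{25}}{2}; F(-1) = - \frac{3 e}{2}.
Integral = F(3) - F(-1) = - \frac{3 e^{25}}{2} + \frac{3 e}{2}.

Antiderivative: F(x) = - \frac{3 e e^{2 x} e^{2 x^{2}}}{2}; value = - \frac{3 e^{25}}{2} + \frac{3 e}{2}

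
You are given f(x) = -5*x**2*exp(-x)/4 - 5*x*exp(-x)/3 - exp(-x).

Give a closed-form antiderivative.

Recognize the product-rule pattern: f = u'v + uv' with u = 5*x**2/4 + 25*x/6 + 31/6, v = exp(-x), so integration by parts undoes it.
Check: d/dx[(15*x**2 + 50*x + 62)*exp(-x)/12] = (-15*x**2 - 20*x - 12)*exp(-x)/12, which equals f(x).

An antiderivative is F(x) = (15*x**2 + 50*x + 62)*exp(-x)/12.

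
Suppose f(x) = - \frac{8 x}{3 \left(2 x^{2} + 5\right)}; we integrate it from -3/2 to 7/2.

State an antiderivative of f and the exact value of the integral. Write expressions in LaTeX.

Antiderivative: F(x) = - \frac{2 \log{\left(x^{2} + \frac{5}{2} \right)}}{3}; value = - \frac{2 \log{\left(\frac{59}{4} \right)}}{3} + \frac{2 \log{\left(\frac{19}{4} \right)}}{3}

f matches the chain-rule pattern g'(h)*h' with inner function h(x) = x^{2} + \frac{5}{2}; substituting u = h(x) collapses the integral.
F(x) = - \frac{2 \log{\left(x^{2} + \frac{5}{2} \right)}}{3} is an antiderivative of f.
Check: d/dx[- \frac{2 \log{\left(x^{2} + \frac{5}{2} \right)}}{3}] = - \frac{8 x}{6 x^{2} + 15}, which equals f(x).
F(7/2) = - \frac{2 \log{\left(\frac{59}{4} \right)}}{3}; F(-3/2) = - \frac{2 \log{\left(\frac{19}{4} \right)}}{3}.
Integral = F(7/2) - F(-3/2) = - \frac{2 \log{\left(\frac{59}{4} \right)}}{3} + \frac{2 \log{\left(\frac{19}{4} \right)}}{3}.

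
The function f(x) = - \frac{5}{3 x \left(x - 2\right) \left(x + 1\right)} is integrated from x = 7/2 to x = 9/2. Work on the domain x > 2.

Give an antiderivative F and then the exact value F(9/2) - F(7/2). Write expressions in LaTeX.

Antiderivative: F(x) = - \frac{5 \left(- 3 \log{\left(x \right)} + \log{\left(x - 2 \right)} + 2 \log{\left(x + 1 \right)}\right)}{18}; value = - \frac{5 \log{\left(\frac{7}{2} \right)}}{6} - \frac{5 \log{\left(\frac{11}{2} \right)}}{9} - \frac{5 \log{\left(\frac{5}{2} \right)}}{18} + \frac{5 \log{\left(\frac{3}{2} \right)}}{18} + \frac{25 \log{\left(\frac{9}{2} \right)}}{18}

Factor the denominator (3 x \left(x - 2\right) \left(x + 1\right)) and decompose: f = - \frac{5}{9 \left(x + 1\right)} - \frac{5}{18 \left(x - 2\right)} + \frac{5}{6 x}; each piece integrates to a log, atan, or power term.
F(x) = - \frac{5 \left(- 3 \log{\left(x \right)} + \log{\left(x - 2 \right)} + 2 \log{\left(x + 1 \right)}\right)}{18} is an antiderivative of f.
Check: d/dx[- \frac{5 \left(- 3 \log{\left(x \right)} + \log{\left(x - 2 \right)} + 2 \log{\left(x + 1 \right)}\right)}{18}] = - \frac{5}{3 x^{3} - 3 x^{2} - 6 x}, which equals f(x).
F(9/2) = - \frac{5 \log{\left(\frac{11}{2} \right)}}{9} - \frac{5 \log{\left(\frac{5}{2} \right)}}{18} + \frac{5 \log{\left(\frac{9}{2} \right)}}{6}; F(7/2) = - \frac{5 \log{\left(\frac{9}{2} \right)}}{9} - \frac{5 \log{\left(\frac{3}{2} \right)}}{18} + \frac{5 \log{\left(\frac{7}{2} \right)}}{6}.
Integral = F(9/2) - F(7/2) = - \frac{5 \log{\left(\frac{7}{2} \right)}}{6} - \frac{5 \log{\left(\frac{11}{2} \right)}}{9} - \frac{5 \log{\left(\frac{5}{2} \right)}}{18} + \frac{5 \log{\left(\frac{3}{2} \right)}}{18} + \frac{25 \log{\left(\frac{9}{2} \right)}}{18}.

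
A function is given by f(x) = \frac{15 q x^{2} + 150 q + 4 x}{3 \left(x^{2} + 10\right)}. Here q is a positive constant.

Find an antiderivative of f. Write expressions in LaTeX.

A candidate is checked by its d/dx: the result must match f(x).
Check: d/dx[5 q x + \frac{2 \log{\left(\frac{x^{2}}{2} + 5 \right)}}{3}] = \frac{15 q x^{2} + 150 q + 4 x}{3 x^{2} + 30}, which equals f(x).

An antiderivative is F(x) = 5 q x + \frac{2 \log{\left(\frac{x^{2}}{2} + 5 \right)}}{3}.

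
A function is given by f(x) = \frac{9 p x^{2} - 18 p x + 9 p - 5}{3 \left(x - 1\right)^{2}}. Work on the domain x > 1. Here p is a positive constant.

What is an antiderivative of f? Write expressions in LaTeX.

An antiderivative is F(x) = \frac{9 p x \left(x - 1\right) + 5}{3 \left(x - 1\right)}.

Differentiate the proposed F(x) back; it has to land on f(x) exactly.
Check: d/dx[\frac{9 p x \left(x - 1\right) + 5}{3 \left(x - 1\right)}] = \frac{9 p x^{2} - 18 p x + 9 p - 5}{3 x^{2} - 6 x + 3}, which equals f(x).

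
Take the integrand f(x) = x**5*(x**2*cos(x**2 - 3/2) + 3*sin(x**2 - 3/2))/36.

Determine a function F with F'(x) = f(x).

An antiderivative is F(x) = x**6*sin(x**2 - 3/2)/72.

Recognize the product-rule pattern: f = u'v + uv' with u = x**6/72, v = sin(x**2 - 3/2), so integration by parts undoes it.
Check: d/dx[x**6*sin(x**2 - 3/2)/72] = x**7*cos(x**2 - 3/2)/36 + x**5*sin(x**2 - 3/2)/12, which equals f(x).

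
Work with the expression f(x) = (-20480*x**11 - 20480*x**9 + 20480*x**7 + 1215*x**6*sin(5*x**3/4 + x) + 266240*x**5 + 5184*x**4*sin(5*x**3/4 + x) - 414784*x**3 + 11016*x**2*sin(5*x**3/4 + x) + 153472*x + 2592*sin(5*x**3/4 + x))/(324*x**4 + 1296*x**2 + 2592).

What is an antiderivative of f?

An antiderivative is F(x) = (-640*(1 - x**2)**4 - 324*log(x**4/2 + 2*x**2 + 4) - 81*cos(5*x**3/4 + x))/81.

Check any antiderivative F(x) by computing F'(x) and comparing it with f(x).
Check: d/dx[(-640*(1 - x**2)**4 - 324*log(x**4/2 + 2*x**2 + 4) - 81*cos(5*x**3/4 + x))/81] = (-20480*x**11 - 20480*x**9 + 20480*x**7 + 1215*x**6*sin(5*x**3/4 + x) + 266240*x**5 + 5184*x**4*sin(5*x**3/4 + x) - 414784*x**3 + 11016*x**2*sin(5*x**3/4 + x) + 153472*x + 2592*sin(5*x**3/4 + x))/(324*x**4 + 1296*x**2 + 2592) = f(x).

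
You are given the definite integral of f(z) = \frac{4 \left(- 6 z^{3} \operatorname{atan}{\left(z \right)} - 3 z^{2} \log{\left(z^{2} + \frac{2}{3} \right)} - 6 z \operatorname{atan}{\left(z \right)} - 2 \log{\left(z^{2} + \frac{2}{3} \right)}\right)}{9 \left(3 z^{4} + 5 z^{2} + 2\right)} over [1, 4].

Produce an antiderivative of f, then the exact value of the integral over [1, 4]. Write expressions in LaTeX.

f has the shape u'v + uv' for u = - \frac{4 \operatorname{atan}{\left(z \right)}}{9} and v = \log{\left(z^{2} + \frac{2}{3} \right)} — it is the derivative of the product u*v.
F(z) = - \frac{4 \log{\left(z^{2} + \frac{2}{3} \right)} \operatorname{atan}{\left(z \right)}}{9} is an antiderivative of f.
Check: d/dz[- \frac{4 \log{\left(z^{2} + \frac{2}{3} \right)} \operatorname{atan}{\left(z \right)}}{9}] = \frac{- 24 z^{3} \operatorname{atan}{\left(z \right)} - 12 z^{2} \log{\left(z^{2} + \frac{2}{3} \right)} - 24 z \operatorname{atan}{\left(z \right)} - 8 \log{\left(z^{2} + \frac{2}{3} \right)}}{27 z^{4} + 45 z^{2} + 18}, which equals f(z).
F(4) = - \frac{4 \log{\left(\frac{50}{3} \right)} \operatorname{atan}{\left(4 \right)}}{9}; F(1) = - \frac{\pi \log{\left(\frac{5}{3} \right)}}{9}.
Integral = F(4) - F(1) = - \frac{4 \log{\left(\frac{50}{3} \right)} \operatorname{atan}{\left(4 \right)}}{9} + \frac{\pi \log{\left(\frac{5}{3} \right)}}{9}.

Antiderivative: F(z) = - \frac{4 \log{\left(z^{2} + \frac{2}{3} \right)} \operatorname{atan}{\left(z \right)}}{9}; value = - \frac{4 \log{\left(\frac{50}{3} \right)} \operatorname{atan}{\left(4 \right)}}{9} + \frac{\pi \log{\left(\frac{5}{3} \right)}}{9}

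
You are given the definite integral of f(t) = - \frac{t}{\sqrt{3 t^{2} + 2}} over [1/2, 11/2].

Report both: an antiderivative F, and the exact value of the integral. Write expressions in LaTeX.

Antiderivative: F(t) = - \frac{\sqrt{3 t^{2} + 2}}{3}; value = - \frac{\sqrt{371}}{6} + \frac{\sqrt{11}}{6}

The substitution u = 3 t^{2} + 2 works: f is exactly (dF/du)*(du/dt) for that inner function.
F(t) = - \frac{\sqrt{3 t^{2} + 2}}{3} is an antiderivative of f.
Check: d/dt[- \frac{\sqrt{3 t^{2} + 2}}{3}] = - \frac{t}{\sqrt{3 t^{2} + 2}} = f(t).
F(11/2) = - \frac{\sqrt{371}}{6}; F(1/2) = - \frac{\sqrt{11}}{6}.
Integral = F(11/2) - F(1/2) = - \frac{\sqrt{371}}{6} + \frac{\sqrt{11}}{6}.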